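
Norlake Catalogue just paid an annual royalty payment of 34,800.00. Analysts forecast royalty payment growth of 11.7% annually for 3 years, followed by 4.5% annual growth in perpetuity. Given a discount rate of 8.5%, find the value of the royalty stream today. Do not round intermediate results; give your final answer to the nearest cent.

1102666.83

D_1 = 38871.60000
D_2 = 43419.57720
D_3 = 48499.66773
Terminal value at year 3: TV = D_3×(1+g_2)/(r−g_2) = 50682.15278/0.04 = 1267053.81951
P_0 = D_1/(1+r)^1 + D_2/(1+r)^2 + D_3/(1+r)^3 + TV/(1+r)^3
    = 35826.35945 + 36882.98940 + 37970.78264 + 991986.69644 = 1102666.82793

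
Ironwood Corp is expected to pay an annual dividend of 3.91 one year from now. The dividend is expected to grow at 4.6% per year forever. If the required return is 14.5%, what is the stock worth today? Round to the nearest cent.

39.49

Growing perpetuity: P = D₁ / (r − g) = 3.9100 / (0.145 − 0.046) = 39.49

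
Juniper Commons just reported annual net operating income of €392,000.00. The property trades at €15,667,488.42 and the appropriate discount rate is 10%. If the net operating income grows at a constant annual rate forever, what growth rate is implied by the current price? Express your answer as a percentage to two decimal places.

7.31%

P = D₀(1+g)/(r−g) ⇒ P(r−g) = D₀(1+g) ⇒ g(P+D₀) = P·r − D₀
g = (P·r − D₀)/(P + D₀) = (€15,667,488.42×0.1 − €392,000.00) / (€15,667,488.42 + €392,000.00) = 0.073150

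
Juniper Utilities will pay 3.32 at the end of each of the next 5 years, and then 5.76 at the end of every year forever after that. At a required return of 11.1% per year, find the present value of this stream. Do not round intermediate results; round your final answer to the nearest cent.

42.90

PV of 5-year annuity: 3.32 × [1 − (1+0.111)^−5] / 0.111 = 12.23957
Perpetuity value at year 5: 5.76 / 0.111 = 51.89189
PV of perpetuity: 51.89189 / (1+0.111)^5 = 30.65697
Total PV = 12.23957 + 30.65697 = 42.89654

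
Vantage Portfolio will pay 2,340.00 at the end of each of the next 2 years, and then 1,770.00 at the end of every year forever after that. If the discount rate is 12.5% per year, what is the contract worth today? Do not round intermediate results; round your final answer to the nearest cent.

15117.04

PV of 2-year annuity: 2,340.00 × [1 − (1+0.125)^−2] / 0.125 = 3928.88889
Perpetuity value at year 2: 1,770.00 / 0.125 = 14160.00000
PV of perpetuity: 14160.00000 / (1+0.125)^2 = 11188.14815
Total PV = 3928.88889 + 11188.14815 = 15117.03704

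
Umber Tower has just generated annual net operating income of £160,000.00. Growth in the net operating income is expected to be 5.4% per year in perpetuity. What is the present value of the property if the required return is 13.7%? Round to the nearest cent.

D₁ = D₀ × (1 + g) = £160,000.00 × 1.054 = £168,640.0000
Growing perpetuity: P = D₁ / (r − g) = £168,640.0000 / (0.137 − 0.054) = £2,031,807.23

£2031807.23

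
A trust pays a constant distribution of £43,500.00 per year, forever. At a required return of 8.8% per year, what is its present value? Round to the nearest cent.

Level perpetuity: PV = C / r = £43,500.00 / 0.088 = £494,318.18

£494318.18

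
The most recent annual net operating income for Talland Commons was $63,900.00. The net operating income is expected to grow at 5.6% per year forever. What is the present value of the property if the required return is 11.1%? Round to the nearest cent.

$1226880.00

D₁ = D₀ × (1 + g) = $63,900.00 × 1.056 = $67,478.4000
Growing perpetuity: P = D₁ / (r − g) = $67,478.4000 / (0.111 − 0.056) = $1,226,880.00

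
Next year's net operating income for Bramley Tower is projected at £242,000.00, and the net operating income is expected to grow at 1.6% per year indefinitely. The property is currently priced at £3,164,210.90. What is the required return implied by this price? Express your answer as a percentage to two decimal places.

P = D₁/(r − g) ⇒ r = D₁/P + g = £242,000.0000/£3,164,210.90 + 0.016 = 0.076480 + 0.016 = 0.092480

9.25%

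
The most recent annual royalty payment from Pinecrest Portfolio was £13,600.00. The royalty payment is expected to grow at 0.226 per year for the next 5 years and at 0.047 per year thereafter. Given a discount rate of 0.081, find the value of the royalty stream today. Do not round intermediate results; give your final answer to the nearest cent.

£886610.30

D_1 = 16673.60000
D_2 = 20441.83360
D_3 = 25061.68799
D_4 = 30725.62948
D_5 = 37669.62174
Terminal value at year 5: TV = D_5×(1+g_2)/(r−g_2) = 39440.09396/0.034 = 1160002.76366
P_0 = D_1/(1+r)^1 + D_2/(1+r)^2 + D_3/(1+r)^3 + D_4/(1+r)^4 + D_5/(1+r)^5 + TV/(1+r)^5
    = 15424.23682 + 17493.16775 + 19839.61486 + 22500.80279 + 25518.94933 + 785833.52778 = 886610.29933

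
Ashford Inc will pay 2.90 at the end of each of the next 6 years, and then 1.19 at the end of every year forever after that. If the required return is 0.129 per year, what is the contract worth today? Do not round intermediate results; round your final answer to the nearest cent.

PV of 6-year annuity: 2.90 × [1 − (1+0.129)^−6] / 0.129 = 11.62525
Perpetuity value at year 6: 1.19 / 0.129 = 9.22481
PV of perpetuity: 9.22481 / (1+0.129)^6 = 4.45444
Total PV = 11.62525 + 4.45444 = 16.07970

16.08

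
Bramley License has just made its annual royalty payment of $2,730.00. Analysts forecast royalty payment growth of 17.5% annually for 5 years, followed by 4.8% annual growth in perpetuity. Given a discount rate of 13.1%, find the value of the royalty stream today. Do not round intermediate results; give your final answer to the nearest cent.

$57046.06

D_1 = 3207.75000
D_2 = 3769.10625
D_3 = 4428.69984
D_4 = 5203.72232
D_5 = 6114.37372
Terminal value at year 5: TV = D_5×(1+g_2)/(r−g_2) = 6407.86366/0.083 = 77203.17663
P_0 = D_1/(1+r)^1 + D_2/(1+r)^2 + D_3/(1+r)^3 + D_4/(1+r)^4 + D_5/(1+r)^5 + TV/(1+r)^5
    = 2836.20690 + 2946.54563 + 3061.17693 + 3180.26781 + 3303.99176 + 41717.87185 = 57046.06088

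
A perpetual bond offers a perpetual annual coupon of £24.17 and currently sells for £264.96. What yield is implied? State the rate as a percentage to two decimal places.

P = C/r ⇒ r = C/P = £24.17/£264.96 = 0.091221

9.12%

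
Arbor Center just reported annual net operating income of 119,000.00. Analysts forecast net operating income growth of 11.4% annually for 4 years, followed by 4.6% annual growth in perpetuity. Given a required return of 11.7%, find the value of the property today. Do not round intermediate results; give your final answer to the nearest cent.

D_1 = 132566.00000
D_2 = 147678.52400
D_3 = 164513.87574
D_4 = 183268.45757
Terminal value at year 4: TV = D_4×(1+g_2)/(r−g_2) = 191698.80662/0.071 = 2699983.19180
P_0 = D_1/(1+r)^1 + D_2/(1+r)^2 + D_3/(1+r)^3 + D_4/(1+r)^4 + TV/(1+r)^4
    = 118680.39391 + 118361.64621 + 118043.75459 + 117726.71676 + 1734396.41868 = 2207208.93015

2207208.93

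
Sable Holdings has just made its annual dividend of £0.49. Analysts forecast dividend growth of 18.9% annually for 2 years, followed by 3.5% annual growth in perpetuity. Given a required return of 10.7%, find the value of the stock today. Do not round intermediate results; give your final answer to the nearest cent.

£9.22

D_1 = 0.58261
D_2 = 0.69272
Terminal value at year 2: TV = D_2×(1+g_2)/(r−g_2) = 0.71697/0.072 = 9.95790
P_0 = D_1/(1+r)^1 + D_2/(1+r)^2 + TV/(1+r)^2
    = 0.52630 + 0.56528 + 8.12592 = 9.21749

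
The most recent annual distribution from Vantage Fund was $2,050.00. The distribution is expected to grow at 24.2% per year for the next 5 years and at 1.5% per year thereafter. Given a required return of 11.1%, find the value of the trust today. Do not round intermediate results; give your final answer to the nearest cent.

D_1 = 2546.10000
D_2 = 3162.25620
D_3 = 3927.52220
D_4 = 4877.98257
D_5 = 6058.45436
Terminal value at year 5: TV = D_5×(1+g_2)/(r−g_2) = 6149.33117/0.096 = 64055.53303
P_0 = D_1/(1+r)^1 + D_2/(1+r)^2 + D_3/(1+r)^3 + D_4/(1+r)^4 + D_5/(1+r)^5 + TV/(1+r)^5
    = 2291.71917 + 2561.93988 + 2864.02281 + 3201.72486 + 3579.24598 + 37843.06945 = 52341.72215

$52341.72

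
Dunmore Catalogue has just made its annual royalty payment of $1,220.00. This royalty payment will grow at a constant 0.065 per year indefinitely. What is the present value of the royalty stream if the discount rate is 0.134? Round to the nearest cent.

D₁ = D₀ × (1 + g) = $1,220.00 × 1.065 = $1,299.3000
Growing perpetuity: P = D₁ / (r − g) = $1,299.3000 / (0.134 − 0.065) = $18,830.43

$18830.43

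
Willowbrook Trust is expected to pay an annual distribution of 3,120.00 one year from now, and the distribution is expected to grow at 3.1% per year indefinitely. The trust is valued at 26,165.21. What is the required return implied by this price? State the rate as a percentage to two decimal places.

P = D₁/(r − g) ⇒ r = D₁/P + g = 3,120.0000/26,165.21 + 0.031 = 0.119242 + 0.031 = 0.150242

15.02%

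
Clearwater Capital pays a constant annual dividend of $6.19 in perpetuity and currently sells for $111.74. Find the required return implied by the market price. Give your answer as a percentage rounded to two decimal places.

5.54%

P = C/r ⇒ r = C/P = $6.19/$111.74 = 0.055396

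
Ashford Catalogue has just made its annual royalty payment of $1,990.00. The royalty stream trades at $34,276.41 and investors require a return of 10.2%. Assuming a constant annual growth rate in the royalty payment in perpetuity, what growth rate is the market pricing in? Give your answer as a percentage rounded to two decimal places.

4.15%

P = D₀(1+g)/(r−g) ⇒ P(r−g) = D₀(1+g) ⇒ g(P+D₀) = P·r − D₀
g = (P·r − D₀)/(P + D₀) = ($34,276.41×0.102 − $1,990.00) / ($34,276.41 + $1,990.00) = 0.041531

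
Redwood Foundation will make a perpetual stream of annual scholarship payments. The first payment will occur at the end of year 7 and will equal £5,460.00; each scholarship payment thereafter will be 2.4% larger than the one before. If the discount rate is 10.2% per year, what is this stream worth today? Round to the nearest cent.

£39084.85

Value at end of year 6: C₁ / (r − g) = £5,460.00 / (0.102 − 0.024) = £70,000.0000
Discount to today: PV = £70,000.0000 / (1 + 0.102)^6 = £70,000.0000 / 1.790975 = £39,084.85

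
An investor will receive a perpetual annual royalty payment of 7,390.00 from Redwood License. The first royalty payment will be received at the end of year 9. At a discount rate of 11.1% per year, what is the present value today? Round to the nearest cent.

Value at end of year 8: C / r = 7,390.00 / 0.111 = 66,576.5766
Discount to today: PV = 66,576.5766 / (1 + 0.111)^8 = 66,576.5766 / 2.321200 = 28,681.97

28681.97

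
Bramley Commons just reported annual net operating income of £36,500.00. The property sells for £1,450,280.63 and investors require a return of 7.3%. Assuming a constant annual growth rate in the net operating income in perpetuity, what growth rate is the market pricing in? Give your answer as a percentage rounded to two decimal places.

4.67%

P = D₀(1+g)/(r−g) ⇒ P(r−g) = D₀(1+g) ⇒ g(P+D₀) = P·r − D₀
g = (P·r − D₀)/(P + D₀) = (£1,450,280.63×0.073 − £36,500.00) / (£1,450,280.63 + £36,500.00) = 0.046658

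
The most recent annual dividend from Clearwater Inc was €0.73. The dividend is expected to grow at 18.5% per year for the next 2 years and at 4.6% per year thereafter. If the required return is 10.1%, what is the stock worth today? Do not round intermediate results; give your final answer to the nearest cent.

D_1 = 0.86505
D_2 = 1.02508
Terminal value at year 2: TV = D_2×(1+g_2)/(r−g_2) = 1.07224/0.055 = 19.49524
P_0 = D_1/(1+r)^1 + D_2/(1+r)^2 + TV/(1+r)^2
    = 0.78569 + 0.84564 + 16.08251 = 17.71385

€17.71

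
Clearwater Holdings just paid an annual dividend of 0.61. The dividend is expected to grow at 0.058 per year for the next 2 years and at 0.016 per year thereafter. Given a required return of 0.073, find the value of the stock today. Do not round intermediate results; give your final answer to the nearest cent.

D_1 = 0.64538
D_2 = 0.68281
Terminal value at year 2: TV = D_2×(1+g_2)/(r−g_2) = 0.69374/0.057 = 12.17083
P_0 = D_1/(1+r)^1 + D_2/(1+r)^2 + TV/(1+r)^2
    = 0.60147 + 0.59306 + 10.57111 = 11.76565

11.77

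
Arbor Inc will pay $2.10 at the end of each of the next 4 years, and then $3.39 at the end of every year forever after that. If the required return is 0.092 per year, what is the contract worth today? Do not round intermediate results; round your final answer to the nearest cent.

$32.69

PV of 4-year annuity: $2.10 × [1 − (1+0.092)^−4] / 0.092 = 6.77365
Perpetuity value at year 4: $3.39 / 0.092 = 36.84783
PV of perpetuity: 36.84783 / (1+0.092)^4 = 25.91322
Total PV = 6.77365 + 25.91322 = 32.68687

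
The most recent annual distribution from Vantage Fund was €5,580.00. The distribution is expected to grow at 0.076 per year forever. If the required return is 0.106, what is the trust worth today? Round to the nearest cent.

€200136.00

D₁ = D₀ × (1 + g) = €5,580.00 × 1.076 = €6,004.0800
Growing perpetuity: P = D₁ / (r − g) = €6,004.0800 / (0.106 − 0.076) = €200,136.00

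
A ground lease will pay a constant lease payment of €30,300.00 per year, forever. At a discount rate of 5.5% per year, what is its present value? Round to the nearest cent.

Level perpetuity: PV = C / r = €30,300.00 / 0.055 = €550,909.09

€550909.09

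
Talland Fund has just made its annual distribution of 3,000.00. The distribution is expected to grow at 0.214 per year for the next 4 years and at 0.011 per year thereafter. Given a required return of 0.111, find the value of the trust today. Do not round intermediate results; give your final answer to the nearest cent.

58291.82

D_1 = 3642.00000
D_2 = 4421.38800
D_3 = 5367.56503
D_4 = 6516.22395
Terminal value at year 4: TV = D_4×(1+g_2)/(r−g_2) = 6587.90241/0.1 = 65879.02412
P_0 = D_1/(1+r)^1 + D_2/(1+r)^2 + D_3/(1+r)^3 + D_4/(1+r)^4 + TV/(1+r)^4
    = 3278.12781 + 3582.04065 + 3914.12903 + 4277.00508 + 43240.52134 = 58291.82391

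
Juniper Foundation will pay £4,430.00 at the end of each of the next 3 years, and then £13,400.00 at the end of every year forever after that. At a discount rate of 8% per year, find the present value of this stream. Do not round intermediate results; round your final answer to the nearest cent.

PV of 3-year annuity: £4,430.00 × [1 − (1+0.08)^−3] / 0.08 = 11416.53965
Perpetuity value at year 3: £13,400.00 / 0.08 = 167500.00000
PV of perpetuity: 167500.00000 / (1+0.08)^3 = 132966.90037
Total PV = 11416.53965 + 132966.90037 = 144383.44002

£144383.44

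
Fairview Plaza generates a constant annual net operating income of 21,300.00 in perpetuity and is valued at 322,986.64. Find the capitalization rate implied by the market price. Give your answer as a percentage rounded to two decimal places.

6.59%

P = C/r ⇒ r = C/P = 21,300.00/322,986.64 = 0.065947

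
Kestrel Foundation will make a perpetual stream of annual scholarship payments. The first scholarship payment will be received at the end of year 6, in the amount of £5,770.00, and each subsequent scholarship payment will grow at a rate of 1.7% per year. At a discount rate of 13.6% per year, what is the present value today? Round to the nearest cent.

Value at end of year 5: C₁ / (r − g) = £5,770.00 / (0.136 − 0.017) = £48,487.3950
Discount to today: PV = £48,487.3950 / (1 + 0.136)^5 = £48,487.3950 / 1.891872 = £25,629.33

£25629.33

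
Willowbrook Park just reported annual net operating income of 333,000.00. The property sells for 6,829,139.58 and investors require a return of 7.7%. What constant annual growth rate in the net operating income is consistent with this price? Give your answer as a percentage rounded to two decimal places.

2.69%

P = D₀(1+g)/(r−g) ⇒ P(r−g) = D₀(1+g) ⇒ g(P+D₀) = P·r − D₀
g = (P·r − D₀)/(P + D₀) = (6,829,139.58×0.077 − 333,000.00) / (6,829,139.58 + 333,000.00) = 0.026925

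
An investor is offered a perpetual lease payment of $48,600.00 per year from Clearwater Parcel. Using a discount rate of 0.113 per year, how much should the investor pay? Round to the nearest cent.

Level perpetuity: PV = C / r = $48,600.00 / 0.113 = $430,088.50

$430088.50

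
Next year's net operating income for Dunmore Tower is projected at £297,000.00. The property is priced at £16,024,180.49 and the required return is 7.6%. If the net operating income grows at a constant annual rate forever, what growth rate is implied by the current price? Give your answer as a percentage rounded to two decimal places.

5.75%

P = D₁/(r−g) ⇒ g = r − D₁/P = 0.076 − £297,000.00/£16,024,180.49 = 0.057466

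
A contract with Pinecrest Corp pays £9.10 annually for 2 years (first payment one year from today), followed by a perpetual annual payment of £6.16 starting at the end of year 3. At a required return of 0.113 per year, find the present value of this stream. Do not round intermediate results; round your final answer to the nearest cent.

PV of 2-year annuity: £9.10 × [1 − (1+0.113)^−2] / 0.113 = 15.52210
Perpetuity value at year 2: £6.16 / 0.113 = 54.51327
PV of perpetuity: 54.51327 / (1+0.113)^2 = 44.00600
Total PV = 15.52210 + 44.00600 = 59.52811

£59.53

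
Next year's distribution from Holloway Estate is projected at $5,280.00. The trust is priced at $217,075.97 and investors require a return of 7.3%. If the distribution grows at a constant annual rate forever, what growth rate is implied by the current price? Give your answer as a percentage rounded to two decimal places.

4.87%

P = D₁/(r−g) ⇒ g = r − D₁/P = 0.073 − $5,280.00/$217,075.97 = 0.048677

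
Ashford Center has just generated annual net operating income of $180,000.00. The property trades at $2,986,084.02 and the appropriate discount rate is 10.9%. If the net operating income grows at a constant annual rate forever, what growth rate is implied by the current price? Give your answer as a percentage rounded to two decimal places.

P = D₀(1+g)/(r−g) ⇒ P(r−g) = D₀(1+g) ⇒ g(P+D₀) = P·r − D₀
g = (P·r − D₀)/(P + D₀) = ($2,986,084.02×0.109 − $180,000.00) / ($2,986,084.02 + $180,000.00) = 0.045951

4.60%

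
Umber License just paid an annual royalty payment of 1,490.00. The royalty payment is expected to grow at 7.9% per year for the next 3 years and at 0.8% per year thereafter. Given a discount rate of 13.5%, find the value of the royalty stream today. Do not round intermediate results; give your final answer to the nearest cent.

14203.85

D_1 = 1607.71000
D_2 = 1734.71909
D_3 = 1871.76190
Terminal value at year 3: TV = D_3×(1+g_2)/(r−g_2) = 1886.73599/0.127 = 14856.18892
P_0 = D_1/(1+r)^1 + D_2/(1+r)^2 + D_3/(1+r)^3 + TV/(1+r)^3
    = 1416.48458 + 1346.59636 + 1280.15636 + 10160.61110 = 14203.84840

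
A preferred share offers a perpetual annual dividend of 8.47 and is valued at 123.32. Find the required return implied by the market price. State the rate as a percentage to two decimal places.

P = C/r ⇒ r = C/P = 8.47/123.32 = 0.068683

6.87%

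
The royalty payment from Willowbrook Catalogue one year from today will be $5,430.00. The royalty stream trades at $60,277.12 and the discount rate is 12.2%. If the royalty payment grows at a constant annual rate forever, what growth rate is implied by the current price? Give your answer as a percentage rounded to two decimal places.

P = D₁/(r−g) ⇒ g = r − D₁/P = 0.122 − $5,430.00/$60,277.12 = 0.031916

3.19%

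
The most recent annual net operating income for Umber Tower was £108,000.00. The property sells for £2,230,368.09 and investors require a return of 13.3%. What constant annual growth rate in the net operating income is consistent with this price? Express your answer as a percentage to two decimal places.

8.07%

P = D₀(1+g)/(r−g) ⇒ P(r−g) = D₀(1+g) ⇒ g(P+D₀) = P·r − D₀
g = (P·r − D₀)/(P + D₀) = (£2,230,368.09×0.133 − £108,000.00) / (£2,230,368.09 + £108,000.00) = 0.080671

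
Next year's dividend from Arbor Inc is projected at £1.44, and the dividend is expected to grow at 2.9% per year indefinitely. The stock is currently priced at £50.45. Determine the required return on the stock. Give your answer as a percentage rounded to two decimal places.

5.75%

P = D₁/(r − g) ⇒ r = D₁/P + g = £1.4400/£50.45 + 0.029 = 0.028543 + 0.029 = 0.057543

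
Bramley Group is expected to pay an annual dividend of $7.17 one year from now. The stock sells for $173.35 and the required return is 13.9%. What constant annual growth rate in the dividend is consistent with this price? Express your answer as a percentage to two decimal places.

P = D₁/(r−g) ⇒ g = r − D₁/P = 0.139 − $7.17/$173.35 = 0.097639

9.76%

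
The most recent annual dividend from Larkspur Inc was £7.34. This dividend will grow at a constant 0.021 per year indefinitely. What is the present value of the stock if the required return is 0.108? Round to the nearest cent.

£86.14

D₁ = D₀ × (1 + g) = £7.34 × 1.021 = £7.4941
Growing perpetuity: P = D₁ / (r − g) = £7.4941 / (0.108 − 0.021) = £86.14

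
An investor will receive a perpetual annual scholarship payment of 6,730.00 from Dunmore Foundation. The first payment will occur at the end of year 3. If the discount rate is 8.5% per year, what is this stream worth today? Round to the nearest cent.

Value at end of year 2: C / r = 6,730.00 / 0.085 = 79,176.4706
Discount to today: PV = 79,176.4706 / (1 + 0.085)^2 = 79,176.4706 / 1.177225 = 67,256.87

67256.87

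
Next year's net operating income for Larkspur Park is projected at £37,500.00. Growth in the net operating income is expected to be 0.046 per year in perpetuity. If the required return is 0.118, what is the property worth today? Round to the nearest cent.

Growing perpetuity: P = D₁ / (r − g) = £37,500.0000 / (0.118 − 0.046) = £520,833.33

£520833.33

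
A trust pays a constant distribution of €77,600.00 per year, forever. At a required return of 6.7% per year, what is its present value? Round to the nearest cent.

€1158208.96

Level perpetuity: PV = C / r = €77,600.00 / 0.067 = €1,158,208.96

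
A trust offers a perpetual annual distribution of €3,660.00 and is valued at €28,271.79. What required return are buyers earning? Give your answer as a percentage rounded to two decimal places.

P = C/r ⇒ r = C/P = €3,660.00/€28,271.79 = 0.129458

12.95%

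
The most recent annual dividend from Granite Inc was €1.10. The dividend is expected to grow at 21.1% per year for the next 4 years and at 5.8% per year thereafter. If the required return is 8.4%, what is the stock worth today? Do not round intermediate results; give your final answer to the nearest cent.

D_1 = 1.33210
D_2 = 1.61317
D_3 = 1.95355
D_4 = 2.36575
Terminal value at year 4: TV = D_4×(1+g_2)/(r−g_2) = 2.50297/0.026 = 96.26792
P_0 = D_1/(1+r)^1 + D_2/(1+r)^2 + D_3/(1+r)^3 + D_4/(1+r)^4 + TV/(1+r)^4
    = 1.22887 + 1.37285 + 1.53369 + 1.71337 + 69.72114 = 75.56992

€75.57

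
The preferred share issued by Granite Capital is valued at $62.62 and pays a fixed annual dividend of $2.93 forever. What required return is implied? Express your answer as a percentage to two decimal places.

P = C/r ⇒ r = C/P = $2.93/$62.62 = 0.046790

4.68%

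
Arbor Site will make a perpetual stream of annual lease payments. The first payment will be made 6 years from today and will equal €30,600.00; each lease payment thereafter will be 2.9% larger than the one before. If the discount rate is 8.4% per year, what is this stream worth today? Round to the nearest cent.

€371716.92

Value at end of year 5: C₁ / (r − g) = €30,600.00 / (0.084 − 0.029) = €556,363.6364
Discount to today: PV = €556,363.6364 / (1 + 0.084)^5 = €556,363.6364 / 1.496740 = €371,716.92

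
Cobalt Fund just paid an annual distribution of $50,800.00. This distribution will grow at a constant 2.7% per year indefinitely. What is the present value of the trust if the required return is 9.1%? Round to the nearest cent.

$815181.25

D₁ = D₀ × (1 + g) = $50,800.00 × 1.027 = $52,171.6000
Growing perpetuity: P = D₁ / (r − g) = $52,171.6000 / (0.091 − 0.027) = $815,181.25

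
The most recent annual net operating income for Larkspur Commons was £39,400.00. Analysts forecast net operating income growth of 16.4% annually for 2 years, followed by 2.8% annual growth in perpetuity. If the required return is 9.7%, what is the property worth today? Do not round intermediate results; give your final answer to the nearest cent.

D_1 = 45861.60000
D_2 = 53382.90240
Terminal value at year 2: TV = D_2×(1+g_2)/(r−g_2) = 54877.62367/0.069 = 795327.87923
P_0 = D_1/(1+r)^1 + D_2/(1+r)^2 + TV/(1+r)^2
    = 41806.38104 + 44359.73339 + 660895.73805 = 747061.85248

£747061.85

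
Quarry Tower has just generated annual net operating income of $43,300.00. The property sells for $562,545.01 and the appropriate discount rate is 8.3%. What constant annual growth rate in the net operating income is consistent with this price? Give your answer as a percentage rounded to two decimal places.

0.56%

P = D₀(1+g)/(r−g) ⇒ P(r−g) = D₀(1+g) ⇒ g(P+D₀) = P·r − D₀
g = (P·r − D₀)/(P + D₀) = ($562,545.01×0.083 − $43,300.00) / ($562,545.01 + $43,300.00) = 0.005598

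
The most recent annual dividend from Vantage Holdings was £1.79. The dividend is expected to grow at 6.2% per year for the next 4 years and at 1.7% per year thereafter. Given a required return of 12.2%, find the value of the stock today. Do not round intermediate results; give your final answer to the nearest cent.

£20.17

D_1 = 1.90098
D_2 = 2.01884
D_3 = 2.14401
D_4 = 2.27694
Terminal value at year 4: TV = D_4×(1+g_2)/(r−g_2) = 2.31565/0.105 = 22.05377
P_0 = D_1/(1+r)^1 + D_2/(1+r)^2 + D_3/(1+r)^3 + D_4/(1+r)^4 + TV/(1+r)^4
    = 1.69428 + 1.60367 + 1.51792 + 1.43674 + 13.91590 = 20.16852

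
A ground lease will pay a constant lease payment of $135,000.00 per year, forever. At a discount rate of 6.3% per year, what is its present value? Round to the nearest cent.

Level perpetuity: PV = C / r = $135,000.00 / 0.063 = $2,142,857.14

$2142857.14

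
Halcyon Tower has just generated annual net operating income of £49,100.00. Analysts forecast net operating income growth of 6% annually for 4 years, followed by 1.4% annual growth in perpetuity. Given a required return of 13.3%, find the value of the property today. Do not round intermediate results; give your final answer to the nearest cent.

D_1 = 52046.00000
D_2 = 55168.76000
D_3 = 58478.88560
D_4 = 61987.61874
Terminal value at year 4: TV = D_4×(1+g_2)/(r−g_2) = 62855.44540/0.119 = 528197.02015
P_0 = D_1/(1+r)^1 + D_2/(1+r)^2 + D_3/(1+r)^3 + D_4/(1+r)^4 + TV/(1+r)^4
    = 45936.45190 + 42976.73346 + 40207.71180 + 37617.10018 + 320535.62677 = 487273.62411

£487273.62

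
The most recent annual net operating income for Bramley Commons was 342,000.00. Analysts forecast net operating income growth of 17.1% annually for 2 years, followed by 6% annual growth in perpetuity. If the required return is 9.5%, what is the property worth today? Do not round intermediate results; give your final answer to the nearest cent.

D_1 = 400482.00000
D_2 = 468964.42200
Terminal value at year 2: TV = D_2×(1+g_2)/(r−g_2) = 497102.28732/0.035 = 14202922.49486
P_0 = D_1/(1+r)^1 + D_2/(1+r)^2 + TV/(1+r)^2
    = 365736.98630 + 391121.47120 + 11845393.12763 = 12602251.58513

12602251.59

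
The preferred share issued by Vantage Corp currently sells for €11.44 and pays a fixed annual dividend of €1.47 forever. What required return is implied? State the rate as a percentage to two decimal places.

12.85%

P = C/r ⇒ r = C/P = €1.47/€11.44 = 0.128497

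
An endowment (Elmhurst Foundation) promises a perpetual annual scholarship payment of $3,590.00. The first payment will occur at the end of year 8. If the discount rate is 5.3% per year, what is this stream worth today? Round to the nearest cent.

$47186.74

Value at end of year 7: C / r = $3,590.00 / 0.053 = $67,735.8491
Discount to today: PV = $67,735.8491 / (1 + 0.053)^7 = $67,735.8491 / 1.435485 = $47,186.74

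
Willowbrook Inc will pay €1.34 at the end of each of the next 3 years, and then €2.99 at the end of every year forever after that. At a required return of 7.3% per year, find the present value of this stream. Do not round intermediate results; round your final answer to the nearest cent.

€36.65

PV of 3-year annuity: €1.34 × [1 − (1+0.073)^−3] / 0.073 = 3.49740
Perpetuity value at year 3: €2.99 / 0.073 = 40.95890
PV of perpetuity: 40.95890 / (1+0.073)^3 = 33.15501
Total PV = 3.49740 + 33.15501 = 36.65241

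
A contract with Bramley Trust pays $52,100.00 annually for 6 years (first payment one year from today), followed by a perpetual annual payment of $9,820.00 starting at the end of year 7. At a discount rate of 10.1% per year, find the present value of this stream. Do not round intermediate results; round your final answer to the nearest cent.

PV of 6-year annuity: $52,100.00 × [1 − (1+0.101)^−6] / 0.101 = 226245.66635
Perpetuity value at year 6: $9,820.00 / 0.101 = 97227.72277
PV of perpetuity: 97227.72277 / (1+0.101)^6 = 54584.10581
Total PV = 226245.66635 + 54584.10581 = 280829.77216

$280829.77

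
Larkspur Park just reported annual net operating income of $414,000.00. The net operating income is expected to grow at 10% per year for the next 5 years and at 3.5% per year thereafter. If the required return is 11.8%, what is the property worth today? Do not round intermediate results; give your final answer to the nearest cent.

D_1 = 455400.00000
D_2 = 500940.00000
D_3 = 551034.00000
D_4 = 606137.40000
D_5 = 666751.14000
Terminal value at year 5: TV = D_5×(1+g_2)/(r−g_2) = 690087.42990/0.083 = 8314306.38434
P_0 = D_1/(1+r)^1 + D_2/(1+r)^2 + D_3/(1+r)^3 + D_4/(1+r)^4 + D_5/(1+r)^5 + TV/(1+r)^5
    = 407334.52594 + 400776.36720 + 394323.79600 + 387975.11234 + 381728.64363 + 4760110.19461 = 6732248.63971

$6732248.64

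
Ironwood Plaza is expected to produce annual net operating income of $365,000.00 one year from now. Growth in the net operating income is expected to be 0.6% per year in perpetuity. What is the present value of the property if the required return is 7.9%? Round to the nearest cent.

$5000000.00

Growing perpetuity: P = D₁ / (r − g) = $365,000.0000 / (0.079 − 0.006) = $5,000,000.00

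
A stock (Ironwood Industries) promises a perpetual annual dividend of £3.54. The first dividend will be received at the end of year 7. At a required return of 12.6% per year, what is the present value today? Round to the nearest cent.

Value at end of year 6: C / r = £3.54 / 0.126 = £28.0952
Discount to today: PV = £28.0952 / (1 + 0.126)^6 = £28.0952 / 2.038123 = £13.78

£13.78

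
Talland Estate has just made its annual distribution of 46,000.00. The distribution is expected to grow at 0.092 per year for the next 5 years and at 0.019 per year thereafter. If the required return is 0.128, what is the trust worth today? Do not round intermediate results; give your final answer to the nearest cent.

D_1 = 50232.00000
D_2 = 54853.34400
D_3 = 59899.85165
D_4 = 65410.63800
D_5 = 71428.41670
Terminal value at year 5: TV = D_5×(1+g_2)/(r−g_2) = 72785.55661/0.109 = 667757.40012
P_0 = D_1/(1+r)^1 + D_2/(1+r)^2 + D_3/(1+r)^3 + D_4/(1+r)^4 + D_5/(1+r)^5 + TV/(1+r)^5
    = 44531.91489 + 43110.68357 + 41734.81069 + 40402.84864 + 39113.39603 + 365656.42709 = 574550.08091

574550.08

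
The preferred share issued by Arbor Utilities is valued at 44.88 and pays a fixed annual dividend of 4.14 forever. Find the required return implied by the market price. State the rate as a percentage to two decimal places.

9.22%

P = C/r ⇒ r = C/P = 4.14/44.88 = 0.092246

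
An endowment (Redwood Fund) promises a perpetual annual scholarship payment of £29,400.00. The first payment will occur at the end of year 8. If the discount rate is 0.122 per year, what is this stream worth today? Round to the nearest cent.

Value at end of year 7: C / r = £29,400.00 / 0.122 = £240,983.6066
Discount to today: PV = £240,983.6066 / (1 + 0.122)^7 = £240,983.6066 / 2.238463 = £107,655.82

£107655.82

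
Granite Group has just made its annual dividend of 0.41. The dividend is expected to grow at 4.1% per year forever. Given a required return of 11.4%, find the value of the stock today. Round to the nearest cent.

5.85

D₁ = D₀ × (1 + g) = 0.41 × 1.041 = 0.4268
Growing perpetuity: P = D₁ / (r − g) = 0.4268 / (0.114 − 0.041) = 5.85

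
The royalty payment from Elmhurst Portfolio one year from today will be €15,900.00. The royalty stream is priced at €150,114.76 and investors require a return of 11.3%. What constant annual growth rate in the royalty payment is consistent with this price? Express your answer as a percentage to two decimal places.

P = D₁/(r−g) ⇒ g = r − D₁/P = 0.113 − €15,900.00/€150,114.76 = 0.007081

0.71%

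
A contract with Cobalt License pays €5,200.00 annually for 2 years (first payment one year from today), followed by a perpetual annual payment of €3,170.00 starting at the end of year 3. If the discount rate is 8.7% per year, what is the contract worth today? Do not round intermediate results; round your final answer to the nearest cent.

PV of 2-year annuity: €5,200.00 × [1 − (1+0.087)^−2] / 0.087 = 9184.73657
Perpetuity value at year 2: €3,170.00 / 0.087 = 36436.78161
PV of perpetuity: 36436.78161 / (1+0.087)^2 = 30837.62489
Total PV = 9184.73657 + 30837.62489 = 40022.36146

€40022.36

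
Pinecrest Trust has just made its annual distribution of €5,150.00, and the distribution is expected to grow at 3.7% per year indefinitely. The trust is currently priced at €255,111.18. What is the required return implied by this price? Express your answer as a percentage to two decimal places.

D₁ = €5,150.00 × 1.037 = €5,340.5500
P = D₁/(r − g) ⇒ r = D₁/P + g = €5,340.5500/€255,111.18 + 0.037 = 0.020934 + 0.037 = 0.057934

5.79%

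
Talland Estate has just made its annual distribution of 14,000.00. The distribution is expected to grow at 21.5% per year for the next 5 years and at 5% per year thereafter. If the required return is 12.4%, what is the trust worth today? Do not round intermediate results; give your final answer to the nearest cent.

382132.93

D_1 = 17010.00000
D_2 = 20667.15000
D_3 = 25110.58725
D_4 = 30509.36351
D_5 = 37068.87666
Terminal value at year 5: TV = D_5×(1+g_2)/(r−g_2) = 38922.32050/0.074 = 525977.30400
P_0 = D_1/(1+r)^1 + D_2/(1+r)^2 + D_3/(1+r)^3 + D_4/(1+r)^4 + D_5/(1+r)^5 + TV/(1+r)^5
    = 15133.45196 + 16358.66915 + 17683.08098 + 19114.71832 + 20662.26224 + 293180.74799 = 382132.93064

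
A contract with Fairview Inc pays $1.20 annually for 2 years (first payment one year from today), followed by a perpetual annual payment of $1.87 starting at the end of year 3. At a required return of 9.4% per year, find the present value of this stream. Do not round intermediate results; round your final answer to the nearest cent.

PV of 2-year annuity: $1.20 × [1 − (1+0.094)^−2] / 0.094 = 2.09954
Perpetuity value at year 2: $1.87 / 0.094 = 19.89362
PV of perpetuity: 19.89362 / (1+0.094)^2 = 16.62184
Total PV = 2.09954 + 16.62184 = 18.72138

$18.72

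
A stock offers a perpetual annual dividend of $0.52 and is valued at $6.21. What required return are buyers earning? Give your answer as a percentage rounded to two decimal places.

P = C/r ⇒ r = C/P = $0.52/$6.21 = 0.083736

8.37%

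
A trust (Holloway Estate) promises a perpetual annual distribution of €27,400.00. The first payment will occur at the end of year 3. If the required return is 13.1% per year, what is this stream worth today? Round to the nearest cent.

€163513.67

Value at end of year 2: C / r = €27,400.00 / 0.131 = €209,160.3053
Discount to today: PV = €209,160.3053 / (1 + 0.131)^2 = €209,160.3053 / 1.279161 = €163,513.67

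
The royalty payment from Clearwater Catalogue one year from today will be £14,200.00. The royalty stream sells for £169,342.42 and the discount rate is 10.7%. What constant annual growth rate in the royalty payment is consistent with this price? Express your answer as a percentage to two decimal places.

2.31%

P = D₁/(r−g) ⇒ g = r − D₁/P = 0.107 − £14,200.00/£169,342.42 = 0.023146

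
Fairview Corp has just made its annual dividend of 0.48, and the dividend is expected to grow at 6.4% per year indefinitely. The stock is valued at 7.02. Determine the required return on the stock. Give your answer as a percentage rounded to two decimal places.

13.68%

D₁ = 0.48 × 1.064 = 0.5107
P = D₁/(r − g) ⇒ r = D₁/P + g = 0.5107/7.02 + 0.064 = 0.072752 + 0.064 = 0.136752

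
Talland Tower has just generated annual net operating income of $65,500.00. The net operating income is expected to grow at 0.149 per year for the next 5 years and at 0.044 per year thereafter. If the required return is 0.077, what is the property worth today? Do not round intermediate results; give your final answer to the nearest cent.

$3263183.49

D_1 = 75259.50000
D_2 = 86473.16550
D_3 = 99357.66716
D_4 = 114161.95957
D_5 = 131172.09154
Terminal value at year 5: TV = D_5×(1+g_2)/(r−g_2) = 136943.66357/0.033 = 4149807.98695
P_0 = D_1/(1+r)^1 + D_2/(1+r)^2 + D_3/(1+r)^3 + D_4/(1+r)^4 + D_5/(1+r)^5 + TV/(1+r)^5
    = 69878.83008 + 74550.39533 + 79534.26577 + 84851.31974 + 90523.83137 + 2863844.84700 = 3263183.48929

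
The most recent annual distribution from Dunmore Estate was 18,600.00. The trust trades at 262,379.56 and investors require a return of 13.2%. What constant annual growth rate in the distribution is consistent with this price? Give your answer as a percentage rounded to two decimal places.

P = D₀(1+g)/(r−g) ⇒ P(r−g) = D₀(1+g) ⇒ g(P+D₀) = P·r − D₀
g = (P·r − D₀)/(P + D₀) = (262,379.56×0.132 − 18,600.00) / (262,379.56 + 18,600.00) = 0.057065

5.71%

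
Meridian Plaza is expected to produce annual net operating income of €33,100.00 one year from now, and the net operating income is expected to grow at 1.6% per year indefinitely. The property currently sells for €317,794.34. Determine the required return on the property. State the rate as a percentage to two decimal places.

12.02%

P = D₁/(r − g) ⇒ r = D₁/P + g = €33,100.0000/€317,794.34 + 0.016 = 0.104155 + 0.016 = 0.120155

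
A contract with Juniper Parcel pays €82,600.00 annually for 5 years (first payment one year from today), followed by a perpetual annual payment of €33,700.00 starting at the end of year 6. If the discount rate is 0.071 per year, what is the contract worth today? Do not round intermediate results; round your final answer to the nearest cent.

PV of 5-year annuity: €82,600.00 × [1 − (1+0.071)^−5] / 0.071 = 337771.42261
Perpetuity value at year 5: €33,700.00 / 0.071 = 474647.88732
PV of perpetuity: 474647.88732 / (1+0.071)^5 = 336840.41829
Total PV = 337771.42261 + 336840.41829 = 674611.84091

€674611.84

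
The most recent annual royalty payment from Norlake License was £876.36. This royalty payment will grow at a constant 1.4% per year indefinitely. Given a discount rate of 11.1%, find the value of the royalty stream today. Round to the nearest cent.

£9161.12

D₁ = D₀ × (1 + g) = £876.36 × 1.014 = £888.6290
Growing perpetuity: P = D₁ / (r − g) = £888.6290 / (0.111 − 0.014) = £9,161.12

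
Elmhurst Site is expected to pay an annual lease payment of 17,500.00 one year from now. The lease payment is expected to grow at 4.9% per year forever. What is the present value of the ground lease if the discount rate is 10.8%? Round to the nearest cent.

296610.17

Growing perpetuity: P = D₁ / (r − g) = 17,500.0000 / (0.108 − 0.049) = 296,610.17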